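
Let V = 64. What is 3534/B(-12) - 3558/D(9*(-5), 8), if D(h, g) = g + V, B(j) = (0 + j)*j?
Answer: -199/8 ≈ -24.875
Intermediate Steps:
B(j) = j**2 (B(j) = j*j = j**2)
D(h, g) = 64 + g (D(h, g) = g + 64 = 64 + g)
3534/B(-12) - 3558/D(9*(-5), 8) = 3534/((-12)**2) - 3558/(64 + 8) = 3534/144 - 3558/72 = 3534*(1/144) - 3558*1/72 = 589/24 - 593/12 = -199/8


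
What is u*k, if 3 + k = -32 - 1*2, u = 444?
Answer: -16428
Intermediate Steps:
k = -37 (k = -3 + (-32 - 1*2) = -3 + (-32 - 2) = -3 - 34 = -37)
u*k = 444*(-37) = -16428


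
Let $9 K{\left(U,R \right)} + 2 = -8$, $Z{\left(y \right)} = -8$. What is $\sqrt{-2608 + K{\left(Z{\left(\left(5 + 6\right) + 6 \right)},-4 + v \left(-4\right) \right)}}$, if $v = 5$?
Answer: $\frac{i \sqrt{23482}}{3} \approx 51.079 i$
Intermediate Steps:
$K{\left(U,R \right)} = - \frac{10}{9}$ ($K{\left(U,R \right)} = - \frac{2}{9} + \frac{1}{9} \left(-8\right) = - \frac{2}{9} - \frac{8}{9} = - \frac{10}{9}$)
$\sqrt{-2608 + K{\left(Z{\left(\left(5 + 6\right) + 6 \right)},-4 + v \left(-4\right) \right)}} = \sqrt{-2608 - \frac{10}{9}} = \sqrt{- \frac{23482}{9}} = \frac{i \sqrt{23482}}{3}$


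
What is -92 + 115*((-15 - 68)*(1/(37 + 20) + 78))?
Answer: -42451859/57 ≈ -7.4477e+5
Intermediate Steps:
-92 + 115*((-15 - 68)*(1/(37 + 20) + 78)) = -92 + 115*(-83*(1/57 + 78)) = -92 + 115*(-83*4447/57) = -92 + 115*(-369101/57) = -92 - 42446615/57 = -42451859/57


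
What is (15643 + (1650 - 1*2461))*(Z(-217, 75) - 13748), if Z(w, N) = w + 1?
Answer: -207114048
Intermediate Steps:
Z(w, N) = 1 + w
(15643 + (1650 - 1*2461))*(Z(-217, 75) - 13748) = (15643 + (1650 - 1*2461))*((1 - 217) - 13748) = (15643 + (1650 - 2461))*(-216 - 13748) = (15643 - 811)*(-13964) = 14832*(-13964) = -207114048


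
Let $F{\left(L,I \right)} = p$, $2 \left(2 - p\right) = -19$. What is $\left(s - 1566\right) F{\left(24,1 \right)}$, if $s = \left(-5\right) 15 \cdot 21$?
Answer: $- \frac{72243}{2} \approx -36122.0$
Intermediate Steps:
$p = \frac{23}{2}$ ($p = 2 - - \frac{19}{2} = 2 + \frac{19}{2} = \frac{23}{2} \approx 11.5$)
$F{\left(L,I \right)} = \frac{23}{2}$
$s = -1575$ ($s = \left(-75\right) 21 = -1575$)
$\left(s - 1566\right) F{\left(24,1 \right)} = \left(-1575 - 1566\right) \frac{23}{2} = \left(-3141\right) \frac{23}{2} = - \frac{72243}{2}$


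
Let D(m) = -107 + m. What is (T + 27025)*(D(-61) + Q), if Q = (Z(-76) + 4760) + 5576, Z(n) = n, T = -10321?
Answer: 168576768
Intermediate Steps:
Q = 10260 (Q = (-76 + 4760) + 5576 = 4684 + 5576 = 10260)
(T + 27025)*(D(-61) + Q) = (-10321 + 27025)*((-107 - 61) + 10260) = 16704*(-168 + 10260) = 16704*10092 = 168576768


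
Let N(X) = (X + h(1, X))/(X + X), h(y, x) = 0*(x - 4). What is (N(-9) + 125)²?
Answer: 63001/4 ≈ 15750.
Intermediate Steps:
h(y, x) = 0 (h(y, x) = 0*(-4 + x) = 0)
N(X) = ½ (N(X) = (X + 0)/(X + X) = X/((2*X)) = X*(1/(2*X)) = ½)
(N(-9) + 125)² = (½ + 125)² = (251/2)² = 63001/4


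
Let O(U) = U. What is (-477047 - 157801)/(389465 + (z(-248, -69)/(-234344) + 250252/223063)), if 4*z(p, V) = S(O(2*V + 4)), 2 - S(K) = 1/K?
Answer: -17787541355111970816/10912288846280486101 ≈ -1.6300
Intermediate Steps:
S(K) = 2 - 1/K
z(p, V) = 1/2 - 1/(4*(4 + 2*V)) (z(p, V) = (2 - 1/(2*V + 4))/4 = (2 - 1/(4 + 2*V))/4 = 1/2 - 1/(4*(4 + 2*V)))
(-477047 - 157801)/(389465 + (z(-248, -69)/(-234344) + 250252/223063)) = (-477047 - 157801)/(389465 + (((7 + 4*(-69))/(8*(2 - 69)))/(-234344) + 250252/223063)) = -634848/(389465 + (((1/8)*(7 - 276)/(-67))*(-1/234344) + 250252*(1/223063))) = -634848/(389465 + (((1/8)*(-1/67)*(-269))*(-1/234344) + 250252/223063)) = -634848/(389465 + ((269/536)*(-1/234344) + 250252/223063)) = -634848/(389465 + (-269/125608384 + 250252/223063)) = -634848/(389465 + 31433689308821/28018582960192) = -634848/10912288846280486101/28018582960192 = -634848*28018582960192/10912288846280486101 = -17787541355111970816/10912288846280486101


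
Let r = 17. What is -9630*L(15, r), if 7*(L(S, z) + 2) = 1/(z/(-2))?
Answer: 2311200/119 ≈ 19422.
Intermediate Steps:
L(S, z) = -2 - 2/(7*z) (L(S, z) = -2 + 1/(7*((z/(-2)))) = -2 + 1/(7*((z*(-½)))) = -2 + 1/(7*((-z/2))) = -2 + (-2/z)/7 = -2 - 2/(7*z))
-9630*L(15, r) = -9630*(-2 - 2/7/17) = -9630*(-2 - 2/7*1/17) = -9630*(-2 - 2/119) = -9630*(-240/119) = 2311200/119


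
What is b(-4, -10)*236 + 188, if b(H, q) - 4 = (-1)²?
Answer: 1368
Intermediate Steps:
b(H, q) = 5 (b(H, q) = 4 + (-1)² = 4 + 1 = 5)
b(-4, -10)*236 + 188 = 5*236 + 188 = 1180 + 188 = 1368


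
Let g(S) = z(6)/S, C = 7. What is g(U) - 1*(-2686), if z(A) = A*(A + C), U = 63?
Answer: 56432/21 ≈ 2687.2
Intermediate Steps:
z(A) = A*(7 + A) (z(A) = A*(A + 7) = A*(7 + A))
g(S) = 78/S (g(S) = (6*(7 + 6))/S = (6*13)/S = 78/S)
g(U) - 1*(-2686) = 78/63 - 1*(-2686) = 78*(1/63) + 2686 = 26/21 + 2686 = 56432/21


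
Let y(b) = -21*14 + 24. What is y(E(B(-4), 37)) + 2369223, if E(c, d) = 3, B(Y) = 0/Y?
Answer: 2368953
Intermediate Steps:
B(Y) = 0
y(b) = -270 (y(b) = -294 + 24 = -270)
y(E(B(-4), 37)) + 2369223 = -270 + 2369223 = 2368953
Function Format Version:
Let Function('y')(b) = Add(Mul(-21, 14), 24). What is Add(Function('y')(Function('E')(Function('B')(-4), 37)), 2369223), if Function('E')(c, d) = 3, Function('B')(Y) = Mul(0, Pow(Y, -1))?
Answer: 2368953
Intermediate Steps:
Function('B')(Y) = 0
Function('y')(b) = -270 (Function('y')(b) = Add(-294, 24) = -270)
Add(Function('y')(Function('E')(Function('B')(-4), 37)), 2369223) = Add(-270, 2369223) = 2368953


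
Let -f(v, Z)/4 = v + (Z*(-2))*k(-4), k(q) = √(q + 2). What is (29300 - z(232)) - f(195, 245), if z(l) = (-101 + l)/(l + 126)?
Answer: 10768509/358 - 1960*I*√2 ≈ 30080.0 - 2771.9*I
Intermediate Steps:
k(q) = √(2 + q)
f(v, Z) = -4*v + 8*I*Z*√2 (f(v, Z) = -4*(v + (Z*(-2))*√(2 - 4)) = -4*(v + (-2*Z)*√(-2)) = -4*(v + (-2*Z)*(I*√2)) = -4*(v - 2*I*Z*√2) = -4*v + 8*I*Z*√2)
z(l) = (-101 + l)/(126 + l)
(29300 - z(232)) - f(195, 245) = (29300 - (-101 + 232)/(126 + 232)) - (-4*195 + 8*I*245*√2) = (29300 - 131/358) - (-780 + 1960*I*√2) = (29300 - 131/358) + (780 - 1960*I*√2) = 10489269/358 + (780 - 1960*I*√2) = 10768509/358 - 1960*I*√2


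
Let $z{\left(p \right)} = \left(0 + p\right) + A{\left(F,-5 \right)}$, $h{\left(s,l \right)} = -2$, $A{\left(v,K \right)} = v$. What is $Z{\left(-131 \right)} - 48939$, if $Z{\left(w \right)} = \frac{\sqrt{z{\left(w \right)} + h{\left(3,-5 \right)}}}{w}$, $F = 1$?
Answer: $-48939 - \frac{2 i \sqrt{33}}{131} \approx -48939.0 - 0.087703 i$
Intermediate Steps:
$z{\left(p \right)} = 1 + p$ ($z{\left(p \right)} = \left(0 + p\right) + 1 = p + 1 = 1 + p$)
$Z{\left(w \right)} = \frac{\sqrt{-1 + w}}{w}$ ($Z{\left(w \right)} = \frac{\sqrt{\left(1 + w\right) - 2}}{w} = \frac{\sqrt{-1 + w}}{w}$)
$Z{\left(-131 \right)} - 48939 = \frac{\sqrt{-1 - 131}}{-131} - 48939 = - \frac{\sqrt{-132}}{131} - 48939 = - \frac{2 i \sqrt{33}}{131} - 48939 = -48939 - \frac{2 i \sqrt{33}}{131}$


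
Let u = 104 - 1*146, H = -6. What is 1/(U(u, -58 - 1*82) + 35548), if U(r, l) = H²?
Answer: 1/35584 ≈ 2.8103e-5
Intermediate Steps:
u = -42 (u = 104 - 146 = -42)
U(r, l) = 36 (U(r, l) = (-6)² = 36)
1/(U(u, -58 - 1*82) + 35548) = 1/(36 + 35548) = 1/35584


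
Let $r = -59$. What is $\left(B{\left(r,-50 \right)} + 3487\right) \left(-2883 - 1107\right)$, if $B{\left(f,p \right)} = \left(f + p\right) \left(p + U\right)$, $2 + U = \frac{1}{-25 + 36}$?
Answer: $- \frac{401378040}{11} \approx -3.6489 \cdot 10^{7}$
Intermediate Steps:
$U = - \frac{21}{11}$ ($U = -2 + \frac{1}{-25 + 36} = -2 + \frac{1}{11} = - \frac{21}{11} \approx -1.9091$)
$B{\left(f,p \right)} = \left(- \frac{21}{11} + p\right) \left(f + p\right)$ ($B{\left(f,p \right)} = \left(f + p\right) \left(p - \frac{21}{11}\right) = \left(f + p\right) \left(- \frac{21}{11} + p\right) = \left(- \frac{21}{11} + p\right) \left(f + p\right)$)
$\left(B{\left(r,-50 \right)} + 3487\right) \left(-2883 - 1107\right) = \left(\left(\left(-50\right)^{2} - - \frac{1239}{11} - - \frac{1050}{11} - -2950\right) + 3487\right) \left(-2883 - 1107\right) = \left(\left(2500 + \frac{1239}{11} + \frac{1050}{11} + 2950\right) + 3487\right) \left(-3990\right) = \left(\frac{62239}{11} + 3487\right) \left(-3990\right) = \frac{100596}{11} \left(-3990\right) = - \frac{401378040}{11}$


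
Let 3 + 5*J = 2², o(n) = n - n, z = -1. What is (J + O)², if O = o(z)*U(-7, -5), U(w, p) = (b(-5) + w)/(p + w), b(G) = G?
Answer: 1/25 ≈ 0.040000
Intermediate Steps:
o(n) = 0
U(w, p) = (-5 + w)/(p + w)
O = 0 (O = 0*((-5 - 7)/(-5 - 7)) = 0*(-12/(-12)) = 0*(-1/12*(-12)) = 0*1 = 0)
J = ⅕ (J = -⅗ + (⅕)*2² = -⅗ + (⅕)*4 = -⅗ + ⅘ = ⅕ ≈ 0.20000)
(J + O)² = (⅕ + 0)² = (⅕)² = 1/25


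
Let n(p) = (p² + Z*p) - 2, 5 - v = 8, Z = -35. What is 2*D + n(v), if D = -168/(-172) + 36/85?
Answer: 419596/3655 ≈ 114.80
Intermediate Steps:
v = -3 (v = 5 - 1*8 = 5 - 8 = -3)
n(p) = -2 + p² - 35*p (n(p) = (p² - 35*p) - 2 = -2 + p² - 35*p)
D = 5118/3655 (D = -168*(-1/172) + 36*(1/85) = 42/43 + 36/85 = 5118/3655 ≈ 1.4003)
2*D + n(v) = 2*(5118/3655) + (-2 + (-3)² - 35*(-3)) = 10236/3655 + (-2 + 9 + 105) = 10236/3655 + 112 = 419596/3655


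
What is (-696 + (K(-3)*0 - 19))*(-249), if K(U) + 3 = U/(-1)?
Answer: 178035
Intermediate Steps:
K(U) = -3 - U (K(U) = -3 + U/(-1) = -3 + U*(-1) = -3 - U)
(-696 + (K(-3)*0 - 19))*(-249) = (-696 + ((-3 - 1*(-3))*0 - 19))*(-249) = (-696 + ((-3 + 3)*0 - 19))*(-249) = (-696 + (0*0 - 19))*(-249) = (-696 + (0 - 19))*(-249) = (-696 - 19)*(-249) = -715*(-249) = 178035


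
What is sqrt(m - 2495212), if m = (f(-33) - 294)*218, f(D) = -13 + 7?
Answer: 2*I*sqrt(640153) ≈ 1600.2*I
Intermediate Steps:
f(D) = -6
m = -65400 (m = (-6 - 294)*218 = -300*218 = -65400)
sqrt(m - 2495212) = sqrt(-65400 - 2495212) = sqrt(-2560612) = 2*I*sqrt(640153)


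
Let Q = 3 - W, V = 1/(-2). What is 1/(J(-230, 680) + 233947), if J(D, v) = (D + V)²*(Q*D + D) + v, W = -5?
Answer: -2/219489981 ≈ -9.1120e-9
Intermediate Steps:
V = -½ ≈ -0.50000
Q = 8 (Q = 3 - 1*(-5) = 3 + 5 = 8)
J(D, v) = v + 9*D*(-½ + D)² (J(D, v) = (D - ½)²*(8*D + D) + v = (-½ + D)²*(9*D) + v = 9*D*(-½ + D)² + v = v + 9*D*(-½ + D)²)
1/(J(-230, 680) + 233947) = 1/((680 + (9/4)*(-230)*(-1 + 2*(-230))²) + 233947) = 1/((680 + (9/4)*(-230)*(-1 - 460)²) + 233947) = 1/((680 + (9/4)*(-230)*(-461)²) + 233947) = 1/((680 + (9/4)*(-230)*212521) + 233947) = 1/((680 - 219959235/2) + 233947) = 1/(-219957875/2 + 233947) = 1/(-219489981/2) = -2/219489981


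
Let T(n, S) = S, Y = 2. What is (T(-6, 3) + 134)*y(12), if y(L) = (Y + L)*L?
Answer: 23016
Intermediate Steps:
y(L) = L*(2 + L) (y(L) = (2 + L)*L = L*(2 + L))
(T(-6, 3) + 134)*y(12) = (3 + 134)*(12*(2 + 12)) = 137*(12*14) = 137*168 = 23016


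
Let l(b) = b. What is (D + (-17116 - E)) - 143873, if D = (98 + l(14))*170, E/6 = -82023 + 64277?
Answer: -35473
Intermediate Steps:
E = -106476 (E = 6*(-82023 + 64277) = 6*(-17746) = -106476)
D = 19040 (D = (98 + 14)*170 = 112*170 = 19040)
(D + (-17116 - E)) - 143873 = (19040 + (-17116 - 1*(-106476))) - 143873 = (19040 + (-17116 + 106476)) - 143873 = (19040 + 89360) - 143873 = 108400 - 143873 = -35473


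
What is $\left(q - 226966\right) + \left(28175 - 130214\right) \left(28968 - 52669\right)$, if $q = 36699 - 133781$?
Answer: $2418102291$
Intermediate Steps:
$q = -97082$
$\left(q - 226966\right) + \left(28175 - 130214\right) \left(28968 - 52669\right) = \left(-97082 - 226966\right) + \left(28175 - 130214\right) \left(28968 - 52669\right) = -324048 - -2418426339 = -324048 + 2418426339 = 2418102291$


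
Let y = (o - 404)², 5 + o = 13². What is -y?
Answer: -57600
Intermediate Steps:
o = 164 (o = -5 + 13² = -5 + 169 = 164)
y = 57600 (y = (164 - 404)² = (-240)² = 57600)
-y = -1*57600 = -57600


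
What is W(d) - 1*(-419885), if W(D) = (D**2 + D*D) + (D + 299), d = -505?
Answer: 929729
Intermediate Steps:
W(D) = 299 + D + 2*D**2 (W(D) = (D**2 + D**2) + (299 + D) = 2*D**2 + (299 + D) = 299 + D + 2*D**2)
W(d) - 1*(-419885) = (299 - 505 + 2*(-505)**2) - 1*(-419885) = (299 - 505 + 2*255025) + 419885 = (299 - 505 + 510050) + 419885 = 509844 + 419885 = 929729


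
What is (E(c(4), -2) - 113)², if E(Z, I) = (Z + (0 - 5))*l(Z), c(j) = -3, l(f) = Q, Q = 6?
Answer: 25921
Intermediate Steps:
l(f) = 6
E(Z, I) = -30 + 6*Z (E(Z, I) = (Z + (0 - 5))*6 = (Z - 5)*6 = (-5 + Z)*6 = -30 + 6*Z)
(E(c(4), -2) - 113)² = ((-30 + 6*(-3)) - 113)² = ((-30 - 18) - 113)² = (-48 - 113)² = (-161)² = 25921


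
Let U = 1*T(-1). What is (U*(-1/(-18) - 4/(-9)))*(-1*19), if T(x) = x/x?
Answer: -19/2 ≈ -9.5000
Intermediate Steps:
T(x) = 1
U = 1 (U = 1*1 = 1)
(U*(-1/(-18) - 4/(-9)))*(-1*19) = (1*(-1/(-18) - 4/(-9)))*(-1*19) = (1*(-1*(-1/18) - 4*(-1/9)))*(-19) = (1*(1/18 + 4/9))*(-19) = (1*(1/2))*(-19) = (1/2)*(-19) = -19/2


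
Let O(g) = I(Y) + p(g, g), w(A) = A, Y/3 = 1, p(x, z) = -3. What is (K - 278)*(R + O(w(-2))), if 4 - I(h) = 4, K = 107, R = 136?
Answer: -22743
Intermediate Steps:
Y = 3 (Y = 3*1 = 3)
I(h) = 0 (I(h) = 4 - 1*4 = 4 - 4 = 0)
O(g) = -3 (O(g) = 0 - 3 = -3)
(K - 278)*(R + O(w(-2))) = (107 - 278)*(136 - 3) = -171*133 = -22743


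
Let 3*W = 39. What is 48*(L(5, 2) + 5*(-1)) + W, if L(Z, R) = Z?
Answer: 13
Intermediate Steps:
W = 13 (W = (⅓)*39 = 13)
48*(L(5, 2) + 5*(-1)) + W = 48*(5 + 5*(-1)) + 13 = 48*(5 - 5) + 13 = 48*0 + 13 = 0 + 13 = 13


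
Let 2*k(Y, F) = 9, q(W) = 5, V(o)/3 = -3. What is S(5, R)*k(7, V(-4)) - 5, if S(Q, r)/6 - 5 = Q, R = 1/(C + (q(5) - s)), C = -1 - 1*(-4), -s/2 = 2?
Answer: 265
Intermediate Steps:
s = -4 (s = -2*2 = -4)
V(o) = -9 (V(o) = 3*(-3) = -9)
k(Y, F) = 9/2 (k(Y, F) = (½)*9 = 9/2)
C = 3 (C = -1 + 4 = 3)
R = 1/12 (R = 1/(3 + (5 - 1*(-4))) = 1/(3 + (5 + 4)) = 1/(3 + 9) = 1/12 ≈ 0.083333)
S(Q, r) = 30 + 6*Q
S(5, R)*k(7, V(-4)) - 5 = (30 + 6*5)*(9/2) - 5 = (30 + 30)*(9/2) - 5 = 60*(9/2) - 5 = 270 - 5 = 265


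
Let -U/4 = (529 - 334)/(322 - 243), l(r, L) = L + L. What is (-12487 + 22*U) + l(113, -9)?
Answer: -1005055/79 ≈ -12722.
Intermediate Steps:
l(r, L) = 2*L
U = -780/79 (U = -4*(529 - 334)/(322 - 243) = -780/79 ≈ -9.8734)
(-12487 + 22*U) + l(113, -9) = (-12487 + 22*(-780/79)) + 2*(-9) = (-12487 - 17160/79) - 18 = -1003633/79 - 18 = -1005055/79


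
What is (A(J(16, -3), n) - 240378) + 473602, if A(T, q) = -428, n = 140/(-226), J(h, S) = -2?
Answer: 232796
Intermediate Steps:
n = -70/113 (n = 140*(-1/226) = -70/113 ≈ -0.61947)
(A(J(16, -3), n) - 240378) + 473602 = (-428 - 240378) + 473602 = -240806 + 473602 = 232796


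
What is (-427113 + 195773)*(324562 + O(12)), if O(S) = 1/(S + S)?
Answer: -450505096315/6 ≈ -7.5084e+10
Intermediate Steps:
O(S) = 1/(2*S)
(-427113 + 195773)*(324562 + O(12)) = (-427113 + 195773)*(324562 + (½)/12) = -231340*(324562 + (½)*(1/12)) = -231340*(324562 + 1/24) = -231340*7789489/24 = -450505096315/6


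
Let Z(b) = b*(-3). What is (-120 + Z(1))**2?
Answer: 15129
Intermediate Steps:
Z(b) = -3*b
(-120 + Z(1))**2 = (-120 - 3*1)**2 = (-120 - 3)**2 = (-123)**2 = 15129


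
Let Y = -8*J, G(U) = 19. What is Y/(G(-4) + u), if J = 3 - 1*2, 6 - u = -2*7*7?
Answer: -8/123 ≈ -0.065041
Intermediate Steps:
u = 104 (u = 6 - (-2*7)*7 = 6 - (-14)*7 = 6 - 1*(-98) = 6 + 98 = 104)
J = 1 (J = 3 - 2 = 1)
Y = -8 (Y = -8*1 = -8)
Y/(G(-4) + u) = -8/(19 + 104) = -8/123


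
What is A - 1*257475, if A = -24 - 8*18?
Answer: -257643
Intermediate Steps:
A = -168 (A = -24 - 144 = -168)
A - 1*257475 = -168 - 1*257475 = -168 - 257475 = -257643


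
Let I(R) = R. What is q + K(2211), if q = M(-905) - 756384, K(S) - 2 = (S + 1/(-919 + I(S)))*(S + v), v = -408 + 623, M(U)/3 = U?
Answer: 2974694907/646 ≈ 4.6048e+6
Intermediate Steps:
M(U) = 3*U
v = 215
K(S) = 2 + (215 + S)*(S + 1/(-919 + S)) (K(S) = 2 + (S + 1/(-919 + S))*(S + 215) = 2 + (S + 1/(-919 + S))*(215 + S) = 2 + (215 + S)*(S + 1/(-919 + S)))
q = -759099 (q = 3*(-905) - 756384 = -2715 - 756384 = -759099)
q + K(2211) = -759099 + (-1623 + 2211**3 - 197582*2211 - 704*2211**2)/(-919 + 2211) = -759099 + (-1623 + 10808519931 - 436853802 - 704*4888521)/1292 = -759099 + (-1623 + 10808519931 - 436853802 - 3441518784)/1292 = -759099 + (1/1292)*6930145722 = -759099 + 3465072861/646 = 2974694907/646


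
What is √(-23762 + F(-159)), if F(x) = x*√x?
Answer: √(-23762 - 159*I*√159) ≈ 6.4974 - 154.29*I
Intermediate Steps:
F(x) = x^(3/2)
√(-23762 + F(-159)) = √(-23762 + (-159)^(3/2)) = √(-23762 - 159*I*√159)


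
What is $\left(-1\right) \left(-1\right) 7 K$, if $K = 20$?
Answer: $140$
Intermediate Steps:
$\left(-1\right) \left(-1\right) 7 K = \left(-1\right) \left(-1\right) 7 \cdot 20 = 1 \cdot 7 \cdot 20 = 7 \cdot 20 = 140$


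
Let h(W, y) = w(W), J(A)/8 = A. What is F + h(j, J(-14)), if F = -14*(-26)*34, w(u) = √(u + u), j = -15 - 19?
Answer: 12376 + 2*I*√17 ≈ 12376.0 + 8.2462*I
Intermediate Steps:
J(A) = 8*A
j = -34
w(u) = √2*√u (w(u) = √(2*u) = √2*√u)
F = 12376 (F = 364*34 = 12376)
h(W, y) = √2*√W
F + h(j, J(-14)) = 12376 + √2*√(-34) = 12376 + √2*(I*√34) = 12376 + 2*I*√17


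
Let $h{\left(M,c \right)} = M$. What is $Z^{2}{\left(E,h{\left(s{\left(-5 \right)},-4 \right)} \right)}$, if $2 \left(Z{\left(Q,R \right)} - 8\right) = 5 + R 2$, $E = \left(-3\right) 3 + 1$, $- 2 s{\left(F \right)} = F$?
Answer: $169$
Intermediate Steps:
$s{\left(F \right)} = - \frac{F}{2}$
$E = -8$ ($E = -9 + 1 = -8$)
$Z{\left(Q,R \right)} = \frac{21}{2} + R$ ($Z{\left(Q,R \right)} = 8 + \frac{5 + R 2}{2} = 8 + \frac{5 + 2 R}{2} = 8 + \left(\frac{5}{2} + R\right) = \frac{21}{2} + R$)
$Z^{2}{\left(E,h{\left(s{\left(-5 \right)},-4 \right)} \right)} = \left(\frac{21}{2} - - \frac{5}{2}\right)^{2} = \left(\frac{21}{2} + \frac{5}{2}\right)^{2} = 13^{2} = 169$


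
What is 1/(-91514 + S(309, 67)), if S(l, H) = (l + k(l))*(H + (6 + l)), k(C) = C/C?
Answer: 1/26906 ≈ 3.7166e-5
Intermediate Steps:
k(C) = 1
S(l, H) = (1 + l)*(6 + H + l) (S(l, H) = (l + 1)*(H + (6 + l)) = (1 + l)*(6 + H + l))
1/(-91514 + S(309, 67)) = 1/(-91514 + (6 + 67 + 309² + 7*309 + 67*309)) = 1/(-91514 + (6 + 67 + 95481 + 2163 + 20703)) = 1/(-91514 + 118420) = 1/26906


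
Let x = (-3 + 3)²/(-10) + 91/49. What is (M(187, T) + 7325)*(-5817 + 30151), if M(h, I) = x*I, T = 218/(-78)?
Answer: 3740525144/21 ≈ 1.7812e+8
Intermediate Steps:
T = -109/39 (T = 218*(-1/78) = -109/39 ≈ -2.7949)
x = 13/7 (x = 0²*(-⅒) + 91*(1/49) = 0*(-⅒) + 13/7 = 0 + 13/7 = 13/7 ≈ 1.8571)
M(h, I) = 13*I/7
(M(187, T) + 7325)*(-5817 + 30151) = ((13/7)*(-109/39) + 7325)*(-5817 + 30151) = (-109/21 + 7325)*24334 = (153716/21)*24334 = 3740525144/21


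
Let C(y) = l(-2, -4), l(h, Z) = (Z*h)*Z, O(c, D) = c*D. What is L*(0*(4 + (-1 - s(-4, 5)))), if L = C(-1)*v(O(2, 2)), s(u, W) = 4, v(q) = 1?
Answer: 0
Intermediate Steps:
O(c, D) = D*c
l(h, Z) = h*Z²
C(y) = -32 (C(y) = -2*(-4)² = -2*16 = -32)
L = -32 (L = -32*1 = -32)
L*(0*(4 + (-1 - s(-4, 5)))) = -0*(4 + (-1 - 1*4)) = -0*(4 + (-1 - 4)) = -0*(4 - 5) = -0*(-1) = -32*0 = 0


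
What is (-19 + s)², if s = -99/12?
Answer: 11881/16 ≈ 742.56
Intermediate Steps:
s = -33/4 (s = -99*1/12 = -33/4 ≈ -8.2500)
(-19 + s)² = (-19 - 33/4)² = (-109/4)² = 11881/16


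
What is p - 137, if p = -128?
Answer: -265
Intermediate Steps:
p - 137 = -128 - 137 = -265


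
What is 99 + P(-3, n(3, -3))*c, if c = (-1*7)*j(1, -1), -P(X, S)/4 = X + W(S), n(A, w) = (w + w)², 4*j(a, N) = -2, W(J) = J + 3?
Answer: -405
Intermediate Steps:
W(J) = 3 + J
j(a, N) = -½ (j(a, N) = (¼)*(-2) = -½)
n(A, w) = 4*w² (n(A, w) = (2*w)² = 4*w²)
P(X, S) = -12 - 4*S - 4*X (P(X, S) = -4*(X + (3 + S)) = -4*(3 + S + X) = -12 - 4*S - 4*X)
c = 7/2 (c = -1*7*(-½) = -7*(-½) = 7/2 ≈ 3.5000)
99 + P(-3, n(3, -3))*c = 99 + (-12 - 16*(-3)² - 4*(-3))*(7/2) = 99 + (-12 - 16*9 + 12)*(7/2) = 99 + (-12 - 4*36 + 12)*(7/2) = 99 + (-12 - 144 + 12)*(7/2) = 99 - 144*7/2 = 99 - 504 = -405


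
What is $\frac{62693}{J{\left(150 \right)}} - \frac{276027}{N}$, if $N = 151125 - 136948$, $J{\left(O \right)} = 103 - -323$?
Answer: $\frac{10862129}{85062} \approx 127.7$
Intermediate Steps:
$J{\left(O \right)} = 426$ ($J{\left(O \right)} = 103 + 323 = 426$)
$N = 14177$
$\frac{62693}{J{\left(150 \right)}} - \frac{276027}{N} = \frac{62693}{426} - \frac{276027}{14177} = 62693 \cdot \frac{1}{426} - \frac{276027}{14177} = \frac{883}{6} - \frac{276027}{14177} = \frac{10862129}{85062}$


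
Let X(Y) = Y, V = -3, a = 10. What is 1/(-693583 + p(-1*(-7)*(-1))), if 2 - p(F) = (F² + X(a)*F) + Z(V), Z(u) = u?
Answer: -1/693557 ≈ -1.4418e-6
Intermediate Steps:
p(F) = 5 - F² - 10*F (p(F) = 2 - ((F² + 10*F) - 3) = 2 - (-3 + F² + 10*F) = 2 + (3 - F² - 10*F) = 5 - F² - 10*F)
1/(-693583 + p(-1*(-7)*(-1))) = 1/(-693583 + (5 - (-1*(-7)*(-1))² - 10*(-1*(-7))*(-1))) = 1/(-693583 + (5 - (7*(-1))² - 70*(-1))) = 1/(-693583 + (5 - 1*(-7)² - 10*(-7))) = 1/(-693583 + (5 - 1*49 + 70)) = 1/(-693583 + (5 - 49 + 70)) = 1/(-693583 + 26) = 1/(-693557) = -1/693557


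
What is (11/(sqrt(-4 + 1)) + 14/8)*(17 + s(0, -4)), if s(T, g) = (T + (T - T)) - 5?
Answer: 21 - 44*I*sqrt(3) ≈ 21.0 - 76.21*I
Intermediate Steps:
s(T, g) = -5 + T (s(T, g) = (T + 0) - 5 = T - 5 = -5 + T)
(11/(sqrt(-4 + 1)) + 14/8)*(17 + s(0, -4)) = (11/(sqrt(-4 + 1)) + 14/8)*(17 + (-5 + 0)) = (11/(sqrt(-3)) + 14*(1/8))*(17 - 5) = (11/((I*sqrt(3))) + 7/4)*12 = (11*(-I*sqrt(3)/3) + 7/4)*12 = (-11*I*sqrt(3)/3 + 7/4)*12 = (7/4 - 11*I*sqrt(3)/3)*12 = 21 - 44*I*sqrt(3)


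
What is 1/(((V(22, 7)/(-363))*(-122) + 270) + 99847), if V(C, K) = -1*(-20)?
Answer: 363/36344911 ≈ 9.9876e-6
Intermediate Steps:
V(C, K) = 20
1/(((V(22, 7)/(-363))*(-122) + 270) + 99847) = 1/(((20/(-363))*(-122) + 270) + 99847) = 1/(((20*(-1/363))*(-122) + 270) + 99847) = 1/((-20/363*(-122) + 270) + 99847) = 1/((2440/363 + 270) + 99847) = 1/(100450/363 + 99847) = 1/(36344911/363) = 363/36344911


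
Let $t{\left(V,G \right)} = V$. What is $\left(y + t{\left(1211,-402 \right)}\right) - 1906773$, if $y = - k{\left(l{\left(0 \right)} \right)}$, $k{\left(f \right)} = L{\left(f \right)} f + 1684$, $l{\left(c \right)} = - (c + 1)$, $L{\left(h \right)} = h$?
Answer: $-1907247$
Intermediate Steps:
$l{\left(c \right)} = -1 - c$ ($l{\left(c \right)} = - (1 + c) = -1 - c$)
$k{\left(f \right)} = 1684 + f^{2}$ ($k{\left(f \right)} = f f + 1684 = f^{2} + 1684 = 1684 + f^{2}$)
$y = -1685$ ($y = - (1684 + \left(-1 - 0\right)^{2}) = - (1684 + \left(-1 + 0\right)^{2}) = - (1684 + \left(-1\right)^{2}) = - (1684 + 1) = \left(-1\right) 1685 = -1685$)
$\left(y + t{\left(1211,-402 \right)}\right) - 1906773 = \left(-1685 + 1211\right) - 1906773 = -474 - 1906773 = -1907247$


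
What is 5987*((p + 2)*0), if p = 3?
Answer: 0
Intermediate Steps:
5987*((p + 2)*0) = 5987*((3 + 2)*0) = 5987*(5*0) = 5987*0 = 0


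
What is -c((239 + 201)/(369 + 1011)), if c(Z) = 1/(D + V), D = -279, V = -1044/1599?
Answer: 533/149055 ≈ 0.0035759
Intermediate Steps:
V = -348/533 (V = -1044*1/1599 = -348/533 ≈ -0.65291)
c(Z) = -533/149055 (c(Z) = 1/(-279 - 348/533) = 1/(-149055/533) = -533/149055)
-c((239 + 201)/(369 + 1011)) = -1*(-533/149055) = 533/149055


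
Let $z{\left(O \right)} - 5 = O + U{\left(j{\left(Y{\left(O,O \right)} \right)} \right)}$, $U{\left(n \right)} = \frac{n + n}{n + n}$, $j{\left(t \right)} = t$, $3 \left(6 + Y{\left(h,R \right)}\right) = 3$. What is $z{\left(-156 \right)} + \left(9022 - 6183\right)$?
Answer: $2689$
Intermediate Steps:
$Y{\left(h,R \right)} = -5$ ($Y{\left(h,R \right)} = -6 + \frac{1}{3} \cdot 3 = -6 + 1 = -5$)
$U{\left(n \right)} = 1$ ($U{\left(n \right)} = \frac{2 n}{2 n} = 2 n \frac{1}{2 n} = 1$)
$z{\left(O \right)} = 6 + O$ ($z{\left(O \right)} = 5 + \left(O + 1\right) = 5 + \left(1 + O\right) = 6 + O$)
$z{\left(-156 \right)} + \left(9022 - 6183\right) = \left(6 - 156\right) + \left(9022 - 6183\right) = -150 + \left(9022 - 6183\right) = -150 + 2839 = 2689$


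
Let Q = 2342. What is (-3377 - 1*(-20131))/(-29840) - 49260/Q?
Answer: -377289067/17471320 ≈ -21.595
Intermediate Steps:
(-3377 - 1*(-20131))/(-29840) - 49260/Q = (-3377 - 1*(-20131))/(-29840) - 49260/2342 = (-3377 + 20131)*(-1/29840) - 49260*1/2342 = 16754*(-1/29840) - 24630/1171 = -8377/14920 - 24630/1171 = -377289067/17471320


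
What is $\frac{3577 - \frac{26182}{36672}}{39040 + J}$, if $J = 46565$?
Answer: $\frac{65574781}{1569653280} \approx 0.041777$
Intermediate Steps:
$\frac{3577 - \frac{26182}{36672}}{39040 + J} = \frac{3577 - \frac{26182}{36672}}{39040 + 46565} = \frac{3577 - \frac{13091}{18336}}{85605} = \left(3577 - \frac{13091}{18336}\right) \frac{1}{85605} = \frac{65574781}{18336} \cdot \frac{1}{85605} = \frac{65574781}{1569653280}$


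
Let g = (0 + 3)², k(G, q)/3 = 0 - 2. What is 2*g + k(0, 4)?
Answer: 12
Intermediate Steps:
k(G, q) = -6 (k(G, q) = 3*(0 - 2) = 3*(-2) = -6)
g = 9 (g = 3² = 9)
2*g + k(0, 4) = 2*9 - 6 = 18 - 6 = 12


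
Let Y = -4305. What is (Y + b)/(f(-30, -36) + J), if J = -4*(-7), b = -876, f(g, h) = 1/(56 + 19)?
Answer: -35325/191 ≈ -184.95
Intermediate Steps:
f(g, h) = 1/75
J = 28
(Y + b)/(f(-30, -36) + J) = (-4305 - 876)/(1/75 + 28) = -5181/2101/75 = -5181*75/2101 = -35325/191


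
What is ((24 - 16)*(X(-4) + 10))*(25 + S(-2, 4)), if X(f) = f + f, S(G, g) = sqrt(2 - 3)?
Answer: 400 + 16*I ≈ 400.0 + 16.0*I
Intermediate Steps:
S(G, g) = I (S(G, g) = sqrt(-1) = I)
X(f) = 2*f
((24 - 16)*(X(-4) + 10))*(25 + S(-2, 4)) = ((24 - 16)*(2*(-4) + 10))*(25 + I) = (8*(-8 + 10))*(25 + I) = (8*2)*(25 + I) = 16*(25 + I) = 400 + 16*I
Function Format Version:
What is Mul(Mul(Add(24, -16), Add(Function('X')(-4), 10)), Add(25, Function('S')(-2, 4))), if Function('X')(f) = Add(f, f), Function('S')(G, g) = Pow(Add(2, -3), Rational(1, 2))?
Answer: Add(400, Mul(16, I)) ≈ Add(400.00, Mul(16.000, I))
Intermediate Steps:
Function('S')(G, g) = I (Function('S')(G, g) = Pow(-1, Rational(1, 2)) = I)
Function('X')(f) = Mul(2, f)
Mul(Mul(Add(24, -16), Add(Function('X')(-4), 10)), Add(25, Function('S')(-2, 4))) = Mul(Mul(Add(24, -16), Add(Mul(2, -4), 10)), Add(25, I)) = Mul(Mul(8, Add(-8, 10)), Add(25, I)) = Mul(Mul(8, 2), Add(25, I)) = Mul(16, Add(25, I)) = Add(400, Mul(16, I))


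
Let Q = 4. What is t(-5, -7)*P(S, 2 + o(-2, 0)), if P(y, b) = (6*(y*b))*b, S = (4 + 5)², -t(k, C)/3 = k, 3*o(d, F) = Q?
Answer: 81000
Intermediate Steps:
o(d, F) = 4/3 (o(d, F) = (⅓)*4 = 4/3)
t(k, C) = -3*k
S = 81 (S = 9² = 81)
P(y, b) = 6*y*b² (P(y, b) = (6*(b*y))*b = (6*b*y)*b = 6*y*b²)
t(-5, -7)*P(S, 2 + o(-2, 0)) = (-3*(-5))*(6*81*(2 + 4/3)²) = 15*(6*81*(10/3)²) = 15*(6*81*(100/9)) = 15*5400 = 81000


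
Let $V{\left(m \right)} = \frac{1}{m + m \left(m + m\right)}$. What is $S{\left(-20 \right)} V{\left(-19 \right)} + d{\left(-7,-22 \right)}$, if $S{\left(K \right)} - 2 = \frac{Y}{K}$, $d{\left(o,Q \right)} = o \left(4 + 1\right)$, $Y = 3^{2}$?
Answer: $- \frac{492069}{14060} \approx -34.998$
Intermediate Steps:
$Y = 9$
$V{\left(m \right)} = \frac{1}{m + 2 m^{2}}$ ($V{\left(m \right)} = \frac{1}{m + m 2 m} = \frac{1}{m + 2 m^{2}}$)
$d{\left(o,Q \right)} = 5 o$ ($d{\left(o,Q \right)} = o 5 = 5 o$)
$S{\left(K \right)} = 2 + \frac{9}{K}$
$S{\left(-20 \right)} V{\left(-19 \right)} + d{\left(-7,-22 \right)} = \left(2 + \frac{9}{-20}\right) \frac{1}{\left(-19\right) \left(1 + 2 \left(-19\right)\right)} + 5 \left(-7\right) = \left(2 + 9 \left(- \frac{1}{20}\right)\right) \left(- \frac{1}{19 \left(1 - 38\right)}\right) - 35 = \left(2 - \frac{9}{20}\right) \left(- \frac{1}{19 \left(-37\right)}\right) - 35 = \frac{31 \left(\left(- \frac{1}{19}\right) \left(- \frac{1}{37}\right)\right)}{20} - 35 = \frac{31}{20} \cdot \frac{1}{703} - 35 = \frac{31}{14060} - 35 = - \frac{492069}{14060}$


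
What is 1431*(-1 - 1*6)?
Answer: -10017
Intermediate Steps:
1431*(-1 - 1*6) = 1431*(-1 - 6) = 1431*(-7) = -10017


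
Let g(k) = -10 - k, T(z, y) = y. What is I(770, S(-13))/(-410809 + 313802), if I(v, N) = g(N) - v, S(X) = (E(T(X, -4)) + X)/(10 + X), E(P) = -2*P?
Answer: 2345/291021 ≈ 0.0080578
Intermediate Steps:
S(X) = (8 + X)/(10 + X) (S(X) = (-2*(-4) + X)/(10 + X) = (8 + X)/(10 + X))
I(v, N) = -10 - N - v (I(v, N) = (-10 - N) - v = -10 - N - v)
I(770, S(-13))/(-410809 + 313802) = (-10 - (8 - 13)/(10 - 13) - 1*770)/(-410809 + 313802) = (-10 - (-5)/(-3) - 770)/(-97007) = (-10 - (-1)*(-5)/3 - 770)*(-1/97007) = (-10 - 1*5/3 - 770)*(-1/97007) = (-10 - 5/3 - 770)*(-1/97007) = -2345/3*(-1/97007) = 2345/291021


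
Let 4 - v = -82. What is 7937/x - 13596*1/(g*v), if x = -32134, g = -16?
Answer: 53246569/5527048 ≈ 9.6338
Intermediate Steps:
v = 86 (v = 4 - 1*(-82) = 4 + 82 = 86)
7937/x - 13596*1/(g*v) = 7937/(-32134) - 13596/((-16*86)) = 7937*(-1/32134) - 13596/(-1376) = -7937/32134 - 13596*(-1/1376) = -7937/32134 + 3399/344 = 53246569/5527048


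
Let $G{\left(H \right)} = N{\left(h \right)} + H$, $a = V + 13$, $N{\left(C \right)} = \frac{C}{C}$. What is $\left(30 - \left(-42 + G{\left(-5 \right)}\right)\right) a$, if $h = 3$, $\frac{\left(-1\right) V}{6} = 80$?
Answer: $-35492$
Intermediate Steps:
$V = -480$ ($V = \left(-6\right) 80 = -480$)
$N{\left(C \right)} = 1$
$a = -467$ ($a = -480 + 13 = -467$)
$G{\left(H \right)} = 1 + H$
$\left(30 - \left(-42 + G{\left(-5 \right)}\right)\right) a = \left(30 + \left(42 - \left(1 - 5\right)\right)\right) \left(-467\right) = \left(30 + \left(42 - -4\right)\right) \left(-467\right) = \left(30 + \left(42 + 4\right)\right) \left(-467\right) = \left(30 + 46\right) \left(-467\right) = 76 \left(-467\right) = -35492$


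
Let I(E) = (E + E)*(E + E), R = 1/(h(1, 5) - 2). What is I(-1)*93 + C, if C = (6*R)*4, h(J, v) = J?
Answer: 348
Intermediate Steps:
R = -1 (R = 1/(1 - 2) = 1/(-1) = -1)
I(E) = 4*E² (I(E) = (2*E)*(2*E) = 4*E²)
C = -24 (C = (6*(-1))*4 = -6*4 = -24)
I(-1)*93 + C = (4*(-1)²)*93 - 24 = (4*1)*93 - 24 = 4*93 - 24 = 372 - 24 = 348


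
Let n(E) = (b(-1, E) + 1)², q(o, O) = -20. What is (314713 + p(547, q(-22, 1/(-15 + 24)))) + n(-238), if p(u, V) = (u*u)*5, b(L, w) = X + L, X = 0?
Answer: 1810758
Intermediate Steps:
b(L, w) = L (b(L, w) = 0 + L = L)
p(u, V) = 5*u² (p(u, V) = u²*5 = 5*u²)
n(E) = 0 (n(E) = (-1 + 1)² = 0² = 0)
(314713 + p(547, q(-22, 1/(-15 + 24)))) + n(-238) = (314713 + 5*547²) + 0 = (314713 + 5*299209) + 0 = (314713 + 1496045) + 0 = 1810758 + 0 = 1810758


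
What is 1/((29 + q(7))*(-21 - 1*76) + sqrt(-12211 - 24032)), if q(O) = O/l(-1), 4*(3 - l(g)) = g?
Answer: -56745/172159588 - 169*I*sqrt(4027)/516478764 ≈ -0.00032961 - 2.0765e-5*I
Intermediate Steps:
l(g) = 3 - g/4
q(O) = 4*O/13 (q(O) = O/(3 - 1/4*(-1)) = O/(3 + 1/4) = O/(13/4) = O*(4/13) = 4*O/13)
1/((29 + q(7))*(-21 - 1*76) + sqrt(-12211 - 24032)) = 1/((29 + (4/13)*7)*(-21 - 1*76) + sqrt(-12211 - 24032)) = 1/((29 + 28/13)*(-21 - 76) + sqrt(-36243)) = 1/((405/13)*(-97) + 3*I*sqrt(4027)) = 1/(-39285/13 + 3*I*sqrt(4027))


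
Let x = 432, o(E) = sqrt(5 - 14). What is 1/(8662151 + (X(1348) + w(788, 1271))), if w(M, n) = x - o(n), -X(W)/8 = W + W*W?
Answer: -5885033/34633613411098 + 3*I/34633613411098 ≈ -1.6992e-7 + 8.6621e-14*I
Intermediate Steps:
X(W) = -8*W - 8*W**2 (X(W) = -8*(W + W*W) = -8*(W + W**2) = -8*W - 8*W**2)
o(E) = 3*I (o(E) = sqrt(-9) = 3*I)
w(M, n) = 432 - 3*I
1/(8662151 + (X(1348) + w(788, 1271))) = 1/(8662151 + (-8*1348*(1 + 1348) + (432 - 3*I))) = 1/(8662151 + (-8*1348*1349 + (432 - 3*I))) = 1/(8662151 + (-14547616 + (432 - 3*I))) = 1/(8662151 + (-14547184 - 3*I)) = 1/(-5885033 - 3*I) = (-5885033 + 3*I)/34633613411098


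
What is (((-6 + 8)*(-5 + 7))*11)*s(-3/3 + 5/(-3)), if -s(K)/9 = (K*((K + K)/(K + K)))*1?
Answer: 1056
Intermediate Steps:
s(K) = -9*K (s(K) = -9*K*((K + K)/(K + K)) = -9*K*((2*K)/((2*K))) = -9*K*((2*K)*(1/(2*K))) = -9*K*1 = -9*K)
(((-6 + 8)*(-5 + 7))*11)*s(-3/3 + 5/(-3)) = (((-6 + 8)*(-5 + 7))*11)*(-9*(-3/3 + 5/(-3))) = ((2*2)*11)*(-9*(-3*⅓ + 5*(-⅓))) = (4*11)*(-9*(-1 - 5/3)) = 44*(-9*(-8/3)) = 44*24 = 1056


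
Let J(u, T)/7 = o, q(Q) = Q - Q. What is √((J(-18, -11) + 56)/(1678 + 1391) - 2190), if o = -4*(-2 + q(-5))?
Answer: I*√2291860318/1023 ≈ 46.797*I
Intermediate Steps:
q(Q) = 0
o = 8 (o = -4*(-2 + 0) = -4*(-2) = 8)
J(u, T) = 56 (J(u, T) = 7*8 = 56)
√((J(-18, -11) + 56)/(1678 + 1391) - 2190) = √((56 + 56)/(1678 + 1391) - 2190) = √(112/3069 - 2190) = √(-6720998/3069) = I*√2291860318/1023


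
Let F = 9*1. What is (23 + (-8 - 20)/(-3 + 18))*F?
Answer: 951/5 ≈ 190.20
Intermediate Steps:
F = 9
(23 + (-8 - 20)/(-3 + 18))*F = (23 + (-8 - 20)/(-3 + 18))*9 = (23 - 28/15)*9 = (317/15)*9 = 951/5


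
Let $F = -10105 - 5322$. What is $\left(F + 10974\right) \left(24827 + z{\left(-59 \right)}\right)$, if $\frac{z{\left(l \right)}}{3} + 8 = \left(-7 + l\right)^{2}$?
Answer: $-168639563$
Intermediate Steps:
$z{\left(l \right)} = -24 + 3 \left(-7 + l\right)^{2}$
$F = -15427$
$\left(F + 10974\right) \left(24827 + z{\left(-59 \right)}\right) = \left(-15427 + 10974\right) \left(24827 - \left(24 - 3 \left(-7 - 59\right)^{2}\right)\right) = - 4453 \left(24827 - \left(24 - 3 \left(-66\right)^{2}\right)\right) = - 4453 \left(24827 + \left(-24 + 3 \cdot 4356\right)\right) = - 4453 \left(24827 + \left(-24 + 13068\right)\right) = - 4453 \left(24827 + 13044\right) = \left(-4453\right) 37871 = -168639563$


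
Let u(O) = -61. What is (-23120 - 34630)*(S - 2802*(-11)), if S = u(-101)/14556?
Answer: -4318207845875/2426 ≈ -1.7800e+9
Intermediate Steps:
S = -61/14556 ≈ -0.0041907
(-23120 - 34630)*(S - 2802*(-11)) = (-23120 - 34630)*(-61/14556 - 2802*(-11)) = -57750*(-61/14556 + 30822) = -57750*448644971/14556 = -4318207845875/2426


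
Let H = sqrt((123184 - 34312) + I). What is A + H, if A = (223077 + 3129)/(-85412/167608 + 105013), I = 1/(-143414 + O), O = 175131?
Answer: 9478483812/4400233373 + 5*sqrt(3576095841493)/31717 ≈ 300.27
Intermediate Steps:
I = 1/31717 (I = 1/(-143414 + 175131) = 1/31717 ≈ 3.1529e-5)
H = 5*sqrt(3576095841493)/31717 (H = sqrt((123184 - 34312) + 1/31717) = sqrt(88872 + 1/31717) = sqrt(2818753225/31717) = 5*sqrt(3576095841493)/31717 ≈ 298.11)
A = 9478483812/4400233373 (A = 226206/(-85412*1/167608 + 105013) = 226206/(-21353/41902 + 105013) = 226206/(4400233373/41902) = 226206*(41902/4400233373) = 9478483812/4400233373 ≈ 2.1541)
A + H = 9478483812/4400233373 + 5*sqrt(3576095841493)/31717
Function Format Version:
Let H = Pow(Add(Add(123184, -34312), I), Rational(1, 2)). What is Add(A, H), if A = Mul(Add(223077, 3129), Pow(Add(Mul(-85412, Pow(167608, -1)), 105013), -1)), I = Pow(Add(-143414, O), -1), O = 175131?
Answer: Add(Rational(9478483812, 4400233373), Mul(Rational(5, 31717), Pow(3576095841493, Rational(1, 2)))) ≈ 300.27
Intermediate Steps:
I = Rational(1, 31717) (I = Pow(Add(-143414, 175131), -1) = Pow(31717, -1) = Rational(1, 31717) ≈ 3.1529e-5)
H = Mul(Rational(5, 31717), Pow(3576095841493, Rational(1, 2))) (H = Pow(Add(Add(123184, -34312), Rational(1, 31717)), Rational(1, 2)) = Pow(Add(88872, Rational(1, 31717)), Rational(1, 2)) = Pow(Rational(2818753225, 31717), Rational(1, 2)) = Mul(Rational(5, 31717), Pow(3576095841493, Rational(1, 2))) ≈ 298.11)
A = Rational(9478483812, 4400233373) (A = Mul(226206, Pow(Add(Mul(-85412, Rational(1, 167608)), 105013), -1)) = Mul(226206, Pow(Add(Rational(-21353, 41902), 105013), -1)) = Mul(226206, Pow(Rational(4400233373, 41902), -1)) = Mul(226206, Rational(41902, 4400233373)) = Rational(9478483812, 4400233373) ≈ 2.1541)
Add(A, H) = Add(Rational(9478483812, 4400233373), Mul(Rational(5, 31717), Pow(3576095841493, Rational(1, 2))))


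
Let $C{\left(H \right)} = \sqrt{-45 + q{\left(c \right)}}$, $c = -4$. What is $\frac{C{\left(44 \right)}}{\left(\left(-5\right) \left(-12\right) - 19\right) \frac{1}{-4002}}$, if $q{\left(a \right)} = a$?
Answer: $- \frac{28014 i}{41} \approx - 683.27 i$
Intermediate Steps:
$C{\left(H \right)} = 7 i$ ($C{\left(H \right)} = \sqrt{-45 - 4} = \sqrt{-49} = 7 i$)
$\frac{C{\left(44 \right)}}{\left(\left(-5\right) \left(-12\right) - 19\right) \frac{1}{-4002}} = \frac{7 i}{\left(\left(-5\right) \left(-12\right) - 19\right) \frac{1}{-4002}} = \frac{7 i}{\left(60 - 19\right) \left(- \frac{1}{4002}\right)} = \frac{7 i}{41 \left(- \frac{1}{4002}\right)} = \frac{7 i}{- \frac{41}{4002}} = 7 i \left(- \frac{4002}{41}\right) = - \frac{28014 i}{41}$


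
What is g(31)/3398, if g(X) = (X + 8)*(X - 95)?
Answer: -1248/1699 ≈ -0.73455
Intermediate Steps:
g(X) = (-95 + X)*(8 + X) (g(X) = (8 + X)*(-95 + X) = (-95 + X)*(8 + X))
g(31)/3398 = (-760 + 31² - 87*31)/3398 = (-760 + 961 - 2697)*(1/3398) = -2496*1/3398 = -1248/1699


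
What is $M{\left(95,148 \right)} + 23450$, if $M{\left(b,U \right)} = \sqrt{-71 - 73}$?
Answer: $23450 + 12 i \approx 23450.0 + 12.0 i$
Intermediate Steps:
$M{\left(b,U \right)} = 12 i$ ($M{\left(b,U \right)} = \sqrt{-144} = 12 i$)
$M{\left(95,148 \right)} + 23450 = 12 i + 23450 = 23450 + 12 i$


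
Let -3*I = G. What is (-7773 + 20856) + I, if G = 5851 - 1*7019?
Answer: 40417/3 ≈ 13472.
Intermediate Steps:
G = -1168 (G = 5851 - 7019 = -1168)
I = 1168/3 (I = -⅓*(-1168) = 1168/3 ≈ 389.33)
(-7773 + 20856) + I = (-7773 + 20856) + 1168/3 = 13083 + 1168/3 = 40417/3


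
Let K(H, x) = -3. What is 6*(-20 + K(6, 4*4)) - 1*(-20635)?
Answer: 20497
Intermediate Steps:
6*(-20 + K(6, 4*4)) - 1*(-20635) = 6*(-20 - 3) - 1*(-20635) = 6*(-23) + 20635 = -138 + 20635 = 20497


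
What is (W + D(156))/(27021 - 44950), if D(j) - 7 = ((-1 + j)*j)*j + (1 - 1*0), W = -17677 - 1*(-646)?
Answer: -3755057/17929 ≈ -209.44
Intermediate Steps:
W = -17031 (W = -17677 + 646 = -17031)
D(j) = 8 + j²*(-1 + j) (D(j) = 7 + (((-1 + j)*j)*j + (1 - 1*0)) = 7 + ((j*(-1 + j))*j + (1 + 0)) = 7 + (j²*(-1 + j) + 1) = 7 + (1 + j²*(-1 + j)) = 8 + j²*(-1 + j))
(W + D(156))/(27021 - 44950) = (-17031 + (8 + 156³ - 1*156²))/(27021 - 44950) = (-17031 + (8 + 3796416 - 1*24336))/(-17929) = (-17031 + (8 + 3796416 - 24336))*(-1/17929) = (-17031 + 3772088)*(-1/17929) = 3755057*(-1/17929) = -3755057/17929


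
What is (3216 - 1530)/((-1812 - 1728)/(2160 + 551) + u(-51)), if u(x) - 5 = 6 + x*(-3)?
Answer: 2285373/220532 ≈ 10.363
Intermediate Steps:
u(x) = 11 - 3*x (u(x) = 5 + (6 + x*(-3)) = 5 + (6 - 3*x) = 11 - 3*x)
(3216 - 1530)/((-1812 - 1728)/(2160 + 551) + u(-51)) = (3216 - 1530)/((-1812 - 1728)/(2160 + 551) + (11 - 3*(-51))) = 1686/(-3540/2711 + (11 + 153)) = 1686/(-3540*1/2711 + 164) = 1686/(-3540/2711 + 164) = 1686/(441064/2711) = 1686*(2711/441064) = 2285373/220532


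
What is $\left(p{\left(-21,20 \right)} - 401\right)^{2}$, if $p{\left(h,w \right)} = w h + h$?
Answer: $708964$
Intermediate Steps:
$p{\left(h,w \right)} = h + h w$ ($p{\left(h,w \right)} = h w + h = h + h w$)
$\left(p{\left(-21,20 \right)} - 401\right)^{2} = \left(- 21 \left(1 + 20\right) - 401\right)^{2} = \left(\left(-21\right) 21 - 401\right)^{2} = \left(-441 - 401\right)^{2} = \left(-842\right)^{2} = 708964$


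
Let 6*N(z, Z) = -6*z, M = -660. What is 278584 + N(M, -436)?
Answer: 279244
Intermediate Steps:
N(z, Z) = -z (N(z, Z) = (-6*z)/6 = -z)
278584 + N(M, -436) = 278584 - 1*(-660) = 278584 + 660 = 279244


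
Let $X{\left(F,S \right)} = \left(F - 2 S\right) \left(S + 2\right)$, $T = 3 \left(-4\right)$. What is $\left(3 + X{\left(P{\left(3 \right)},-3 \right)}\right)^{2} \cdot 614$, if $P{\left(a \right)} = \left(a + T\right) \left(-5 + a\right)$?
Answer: $270774$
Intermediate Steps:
$T = -12$
$P{\left(a \right)} = \left(-12 + a\right) \left(-5 + a\right)$ ($P{\left(a \right)} = \left(a - 12\right) \left(-5 + a\right) = \left(-12 + a\right) \left(-5 + a\right)$)
$X{\left(F,S \right)} = \left(2 + S\right) \left(F - 2 S\right)$ ($X{\left(F,S \right)} = \left(F - 2 S\right) \left(2 + S\right) = \left(2 + S\right) \left(F - 2 S\right)$)
$\left(3 + X{\left(P{\left(3 \right)},-3 \right)}\right)^{2} \cdot 614 = \left(3 - \left(-12 + 18 - 2 \left(60 + 3^{2} - 51\right) - \left(60 + 3^{2} - 51\right) \left(-3\right)\right)\right)^{2} \cdot 614 = \left(3 + \left(12 - 18 + 2 \left(60 + 9 - 51\right) + \left(60 + 9 - 51\right) \left(-3\right)\right)\right)^{2} \cdot 614 = \left(3 + \left(12 - 18 + 2 \cdot 18 + 18 \left(-3\right)\right)\right)^{2} \cdot 614 = \left(3 + \left(12 - 18 + 36 - 54\right)\right)^{2} \cdot 614 = \left(3 - 24\right)^{2} \cdot 614 = \left(-21\right)^{2} \cdot 614 = 441 \cdot 614 = 270774$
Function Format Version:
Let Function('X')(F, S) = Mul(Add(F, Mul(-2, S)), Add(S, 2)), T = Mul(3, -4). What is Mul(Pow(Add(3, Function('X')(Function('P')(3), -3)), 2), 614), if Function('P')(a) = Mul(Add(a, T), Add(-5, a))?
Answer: 270774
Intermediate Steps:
T = -12
Function('P')(a) = Mul(Add(-12, a), Add(-5, a)) (Function('P')(a) = Mul(Add(a, -12), Add(-5, a)) = Mul(Add(-12, a), Add(-5, a)))
Function('X')(F, S) = Mul(Add(2, S), Add(F, Mul(-2, S))) (Function('X')(F, S) = Mul(Add(F, Mul(-2, S)), Add(2, S)) = Mul(Add(2, S), Add(F, Mul(-2, S))))
Mul(Pow(Add(3, Function('X')(Function('P')(3), -3)), 2), 614) = Mul(Pow(Add(3, Add(Mul(-4, -3), Mul(-2, Pow(-3, 2)), Mul(2, Add(60, Pow(3, 2), Mul(-17, 3))), Mul(Add(60, Pow(3, 2), Mul(-17, 3)), -3))), 2), 614) = Mul(Pow(Add(3, Add(12, Mul(-2, 9), Mul(2, Add(60, 9, -51)), Mul(Add(60, 9, -51), -3))), 2), 614) = Mul(Pow(Add(3, Add(12, -18, Mul(2, 18), Mul(18, -3))), 2), 614) = Mul(Pow(Add(3, Add(12, -18, 36, -54)), 2), 614) = Mul(Pow(Add(3, -24), 2), 614) = Mul(Pow(-21, 2), 614) = Mul(441, 614) = 270774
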